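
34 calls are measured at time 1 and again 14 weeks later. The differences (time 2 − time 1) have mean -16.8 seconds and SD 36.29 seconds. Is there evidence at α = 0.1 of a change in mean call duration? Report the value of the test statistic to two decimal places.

-2.70

H0: μ_d = 0; H1: μ_d ≠ 0 (paired t-test on the differences, two-sided).
t = d̄/(s_d/√n) = -16.8/(36.29/√34) = -2.70
df = n − 1 = 33
Two-sided p-value ≈ 0.0109
Since p ≈ 0.0109 < α = 0.1, reject H0; the evidence is statistically significant.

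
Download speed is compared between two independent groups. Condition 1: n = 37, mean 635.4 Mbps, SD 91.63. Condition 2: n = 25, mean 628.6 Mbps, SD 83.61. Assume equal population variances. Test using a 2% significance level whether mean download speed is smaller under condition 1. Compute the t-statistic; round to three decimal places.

0.297

Let group 1 = condition 1, group 2 = condition 2. H0: μ_1 = μ_2; H1: μ_1 < μ_2 (two-sample pooled-variance t-test, left-tailed).
s_p² = [(37−1)·91.63² + (25−1)·83.61²]/(37+25−2) = 7833.89
t = (635.4 − 628.6)/√[7833.89·(1/37 + 1/25)] = 0.297
df = n₁ + n₂ − 2 = 60
p-value = P(T ≤ 0.297) ≈ 0.6162
Since p ≈ 0.6162 > α = 0.02, fail to reject H0; the evidence is not statistically significant.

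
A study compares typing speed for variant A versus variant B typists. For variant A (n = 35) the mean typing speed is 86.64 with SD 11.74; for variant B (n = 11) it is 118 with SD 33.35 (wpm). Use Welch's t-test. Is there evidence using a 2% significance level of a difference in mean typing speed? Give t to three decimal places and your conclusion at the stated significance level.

t = -3.060; reject H0

Let group 1 = variant A, group 2 = variant B. H0: μ_1 = μ_2; H1: μ_1 ≠ μ_2 (Welch's two-sample t-test, two-sided).
t = (x̄_1 − x̄_2)/√(s_1²/n_1 + s_2²/n_2) = (86.64 − 118)/√(11.74²/35 + 33.35²/11) = -3.060
Welch–Satterthwaite df ≈ 10.79
Two-sided p-value ≈ 0.0111
Since p ≈ 0.0111 < α = 0.02, reject H0; the data support H1.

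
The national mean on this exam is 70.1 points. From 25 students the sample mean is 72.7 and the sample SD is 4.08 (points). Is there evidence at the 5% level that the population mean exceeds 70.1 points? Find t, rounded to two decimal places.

3.19

H0: μ = 70.1; H1: μ > 70.1 (one-sample t-test, right-tailed).
t = (x̄ − μ₀)/(s/√n) = (72.7 − 70.1)/(4.08/√25) = 3.19
df = n − 1 = 24
p-value = P(T ≥ 3.19) ≈ 0.002
Since p ≈ 0.002 < α = 0.05, reject H0; the evidence is statistically significant.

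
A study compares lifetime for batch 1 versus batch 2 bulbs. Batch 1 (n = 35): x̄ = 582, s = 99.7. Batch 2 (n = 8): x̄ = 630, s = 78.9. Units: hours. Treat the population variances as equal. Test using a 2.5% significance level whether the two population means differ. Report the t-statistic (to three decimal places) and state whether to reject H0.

Let group 1 = batch 1, group 2 = batch 2. H0: μ_1 = μ_2; H1: μ_1 ≠ μ_2 (two-sample pooled-variance t-test, two-sided).
s_p² = [(35−1)·99.7² + (8−1)·78.9²]/(35+8−2) = 9305.84
t = (582 − 630)/√[9305.84·(1/35 + 1/8)] = -1.270
df = n₁ + n₂ − 2 = 41
Two-sided p-value ≈ 0.211
Since p ≈ 0.211 > α = 0.025, fail to reject H0; the data do not provide sufficient evidence against H0.

t = -1.270; fail to reject H0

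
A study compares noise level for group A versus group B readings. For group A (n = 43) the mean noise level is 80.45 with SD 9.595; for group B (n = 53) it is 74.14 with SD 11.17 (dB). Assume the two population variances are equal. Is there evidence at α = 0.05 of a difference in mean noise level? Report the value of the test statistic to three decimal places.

Let group 1 = group A, group 2 = group B. H0: μ_1 = μ_2; H1: μ_1 ≠ μ_2 (two-sample pooled-variance t-test, two-sided).
s_p² = [(43−1)·9.595² + (53−1)·11.17²]/(43+53−2) = 110.156
t = (80.45 − 74.14)/√[110.156·(1/43 + 1/53)] = 2.929
df = n₁ + n₂ − 2 = 94
Two-sided p-value ≈ 0.004
Since p ≈ 0.004 < α = 0.05, reject H0; the data support H1.

2.929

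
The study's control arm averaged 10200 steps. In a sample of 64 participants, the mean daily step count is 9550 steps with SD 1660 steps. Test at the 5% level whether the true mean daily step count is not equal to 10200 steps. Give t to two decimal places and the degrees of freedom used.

H0: μ = 10200; H1: μ ≠ 10200 (one-sample t-test, two-sided).
t = (x̄ − μ₀)/(s/√n) = (9550 − 10200)/(1660/√64) = -3.13
df = n − 1 = 63
Two-sided p-value ≈ 0.0026
Since p ≈ 0.0026 < α = 0.05, reject H0; the data support H1.

t = -3.13, df = 63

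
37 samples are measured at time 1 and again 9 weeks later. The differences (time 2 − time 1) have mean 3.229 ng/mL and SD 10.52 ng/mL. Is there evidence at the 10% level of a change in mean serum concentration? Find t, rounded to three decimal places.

H0: μ_d = 0; H1: μ_d ≠ 0 (paired t-test on the differences, two-sided).
t = d̄/(s_d/√n) = 3.229/(10.52/√37) = 1.867
df = n − 1 = 36
Two-sided p-value ≈ 0.0701
Since p ≈ 0.0701 < α = 0.1, reject H0; the data support H1.

1.867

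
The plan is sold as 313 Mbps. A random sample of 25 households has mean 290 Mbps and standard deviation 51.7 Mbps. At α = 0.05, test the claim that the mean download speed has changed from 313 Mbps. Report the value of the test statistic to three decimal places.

-2.224

H0: μ = 313; H1: μ ≠ 313 (one-sample t-test, two-sided).
t = (x̄ − μ₀)/(s/√n) = (290 − 313)/(51.7/√25) = -2.224
df = n − 1 = 24
Two-sided p-value ≈ 0.0358
Since p ≈ 0.0358 < α = 0.05, reject H0; the evidence is statistically significant.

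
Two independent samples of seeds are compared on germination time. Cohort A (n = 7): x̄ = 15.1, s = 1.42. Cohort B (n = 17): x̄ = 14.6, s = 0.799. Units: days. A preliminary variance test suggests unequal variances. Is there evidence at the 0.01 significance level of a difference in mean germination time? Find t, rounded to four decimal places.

Let group 1 = cohort A, group 2 = cohort B. H0: μ_1 = μ_2; H1: μ_1 ≠ μ_2 (Welch's two-sample t-test, two-sided).
t = (x̄_1 − x̄_2)/√(s_1²/n_1 + s_2²/n_2) = (15.1 − 14.6)/√(1.42²/7 + 0.799²/17) = 0.8762
Welch–Satterthwaite df ≈ 7.62
Two-sided p-value ≈ 0.4077
Since p ≈ 0.4077 > α = 0.01, fail to reject H0; the evidence is not statistically significant.

0.8762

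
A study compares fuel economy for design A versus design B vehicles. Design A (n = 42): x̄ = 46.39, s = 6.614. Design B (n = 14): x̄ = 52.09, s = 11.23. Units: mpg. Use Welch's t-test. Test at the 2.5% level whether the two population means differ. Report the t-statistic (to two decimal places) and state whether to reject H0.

t = -1.80; fail to reject H0

Let group 1 = design A, group 2 = design B. H0: μ_1 = μ_2; H1: μ_1 ≠ μ_2 (Welch's two-sample t-test, two-sided).
t = (x̄_1 − x̄_2)/√(s_1²/n_1 + s_2²/n_2) = (46.39 − 52.09)/√(6.614²/42 + 11.23²/14) = -1.80
Welch–Satterthwaite df ≈ 16.11
Two-sided p-value ≈ 0.0909
Since p ≈ 0.0909 > α = 0.025, fail to reject H0; the evidence is not statistically significant.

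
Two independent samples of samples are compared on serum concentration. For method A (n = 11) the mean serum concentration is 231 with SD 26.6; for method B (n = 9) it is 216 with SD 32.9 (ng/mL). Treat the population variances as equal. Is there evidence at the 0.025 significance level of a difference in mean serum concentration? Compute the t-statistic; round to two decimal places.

1.13

Let group 1 = method A, group 2 = method B. H0: μ_1 = μ_2; H1: μ_1 ≠ μ_2 (two-sample pooled-variance t-test, two-sided).
s_p² = [(11−1)·26.6² + (9−1)·32.9²]/(11+9−2) = 874.16
t = (231 − 216)/√[874.16·(1/11 + 1/9)] = 1.13
df = n₁ + n₂ − 2 = 18
Two-sided p-value ≈ 0.274
Since p ≈ 0.274 > α = 0.025, fail to reject H0; the data do not provide sufficient evidence against H0.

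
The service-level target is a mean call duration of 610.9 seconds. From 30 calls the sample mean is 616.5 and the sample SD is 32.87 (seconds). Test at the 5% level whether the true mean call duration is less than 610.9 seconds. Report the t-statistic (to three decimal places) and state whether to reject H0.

H0: μ = 610.9; H1: μ < 610.9 (one-sample t-test, left-tailed).
t = (x̄ − μ₀)/(s/√n) = (616.5 − 610.9)/(32.87/√30) = 0.933
df = n − 1 = 29
p-value = P(T ≤ 0.933) ≈ 0.821
Since p ≈ 0.821 > α = 0.05, fail to reject H0; the evidence is not statistically significant.

t = 0.933; fail to reject H0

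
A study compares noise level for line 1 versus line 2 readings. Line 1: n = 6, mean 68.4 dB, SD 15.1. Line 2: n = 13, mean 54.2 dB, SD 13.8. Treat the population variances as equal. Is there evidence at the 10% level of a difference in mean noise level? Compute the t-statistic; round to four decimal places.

Let group 1 = line 1, group 2 = line 2. H0: μ_1 = μ_2; H1: μ_1 ≠ μ_2 (two-sample pooled-variance t-test, two-sided).
s_p² = [(6−1)·15.1² + (13−1)·13.8²]/(6+13−2) = 201.49
t = (68.4 − 54.2)/√[201.49·(1/6 + 1/13)] = 2.0269
df = n₁ + n₂ − 2 = 17
Two-sided p-value ≈ 0.059
Since p ≈ 0.059 < α = 0.1, reject H0; the data support H1.

2.0269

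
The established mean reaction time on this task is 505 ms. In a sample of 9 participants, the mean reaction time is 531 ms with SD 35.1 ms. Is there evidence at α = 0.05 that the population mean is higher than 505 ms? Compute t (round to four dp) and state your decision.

H0: μ = 505; H1: μ > 505 (one-sample t-test, right-tailed).
t = (x̄ − μ₀)/(s/√n) = (531 − 505)/(35.1/√9) = 2.2222
df = n − 1 = 8
p-value = P(T ≥ 2.2222) ≈ 0.028
Since p ≈ 0.028 < α = 0.05, reject H0; the data support H1.

t = 2.2222; reject H0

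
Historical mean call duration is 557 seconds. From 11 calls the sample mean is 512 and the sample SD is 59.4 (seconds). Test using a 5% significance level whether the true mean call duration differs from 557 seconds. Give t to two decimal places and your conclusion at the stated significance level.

t = -2.51; reject H0

H0: μ = 557; H1: μ ≠ 557 (one-sample t-test, two-sided).
t = (x̄ − μ₀)/(s/√n) = (512 − 557)/(59.4/√11) = -2.51
df = n − 1 = 10
Two-sided p-value ≈ 0.031
Since p ≈ 0.031 < α = 0.05, reject H0; the evidence is statistically significant.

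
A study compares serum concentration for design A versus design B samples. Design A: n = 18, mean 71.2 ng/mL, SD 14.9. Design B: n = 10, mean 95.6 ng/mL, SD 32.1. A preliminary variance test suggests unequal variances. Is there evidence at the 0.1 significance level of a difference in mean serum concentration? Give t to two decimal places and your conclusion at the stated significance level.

t = -2.27; reject H0

Let group 1 = design A, group 2 = design B. H0: μ_1 = μ_2; H1: μ_1 ≠ μ_2 (Welch's two-sample t-test, two-sided).
t = (x̄_1 − x̄_2)/√(s_1²/n_1 + s_2²/n_2) = (71.2 − 95.6)/√(14.9²/18 + 32.1²/10) = -2.27
Welch–Satterthwaite df ≈ 11.20
Two-sided p-value ≈ 0.044
Since p ≈ 0.044 < α = 0.1, reject H0; the evidence is statistically significant.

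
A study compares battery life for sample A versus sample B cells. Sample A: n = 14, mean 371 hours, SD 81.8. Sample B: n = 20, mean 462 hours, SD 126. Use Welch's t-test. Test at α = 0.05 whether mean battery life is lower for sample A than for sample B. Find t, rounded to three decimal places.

Let group 1 = sample A, group 2 = sample B. H0: μ_1 = μ_2; H1: μ_1 < μ_2 (Welch's two-sample t-test, left-tailed).
t = (x̄_1 − x̄_2)/√(s_1²/n_1 + s_2²/n_2) = (371 − 462)/√(81.8²/14 + 126²/20) = -2.552
Welch–Satterthwaite df ≈ 31.88
p-value = P(T ≤ -2.552) ≈ 0.008
Since p ≈ 0.008 < α = 0.05, reject H0; the data support H1.

-2.552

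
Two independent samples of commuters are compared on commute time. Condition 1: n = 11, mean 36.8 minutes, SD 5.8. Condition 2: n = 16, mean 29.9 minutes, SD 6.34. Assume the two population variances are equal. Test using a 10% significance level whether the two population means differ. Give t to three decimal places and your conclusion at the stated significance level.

t = 2.874; reject H0

Let group 1 = condition 1, group 2 = condition 2. H0: μ_1 = μ_2; H1: μ_1 ≠ μ_2 (two-sample pooled-variance t-test, two-sided).
s_p² = [(11−1)·5.8² + (16−1)·6.34²]/(11+16−2) = 37.5734
t = (36.8 − 29.9)/√[37.5734·(1/11 + 1/16)] = 2.874
df = n₁ + n₂ − 2 = 25
Two-sided p-value ≈ 0.0082
Since p ≈ 0.0082 < α = 0.1, reject H0; the data support H1.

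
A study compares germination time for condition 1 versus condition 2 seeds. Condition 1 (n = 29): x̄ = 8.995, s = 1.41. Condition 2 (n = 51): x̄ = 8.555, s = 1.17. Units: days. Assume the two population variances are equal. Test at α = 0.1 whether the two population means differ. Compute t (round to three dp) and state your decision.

Let group 1 = condition 1, group 2 = condition 2. H0: μ_1 = μ_2; H1: μ_1 ≠ μ_2 (two-sample pooled-variance t-test, two-sided).
s_p² = [(29−1)·1.41² + (51−1)·1.17²]/(29+51−2) = 1.59118
t = (8.995 − 8.555)/√[1.59118·(1/29 + 1/51)] = 1.500
df = n₁ + n₂ − 2 = 78
Two-sided p-value ≈ 0.1377
Since p ≈ 0.1377 > α = 0.1, fail to reject H0; the evidence is not statistically significant.

t = 1.500; fail to reject H0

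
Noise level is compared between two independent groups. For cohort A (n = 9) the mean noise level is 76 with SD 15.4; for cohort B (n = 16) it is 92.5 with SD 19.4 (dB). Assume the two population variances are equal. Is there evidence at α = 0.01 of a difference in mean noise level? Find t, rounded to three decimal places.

Let group 1 = cohort A, group 2 = cohort B. H0: μ_1 = μ_2; H1: μ_1 ≠ μ_2 (two-sample pooled-variance t-test, two-sided).
s_p² = [(9−1)·15.4² + (16−1)·19.4²]/(9+16−2) = 327.943
t = (76 − 92.5)/√[327.943·(1/9 + 1/16)] = -2.187
df = n₁ + n₂ − 2 = 23
Two-sided p-value ≈ 0.039
Since p ≈ 0.039 > α = 0.01, fail to reject H0; the evidence is not statistically significant.

-2.187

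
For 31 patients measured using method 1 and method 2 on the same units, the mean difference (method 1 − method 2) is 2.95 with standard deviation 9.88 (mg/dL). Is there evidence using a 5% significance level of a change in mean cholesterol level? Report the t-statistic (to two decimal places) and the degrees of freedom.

t = 1.66, df = 30

H0: μ_d = 0; H1: μ_d ≠ 0 (paired t-test on the differences, two-sided).
t = d̄/(s_d/√n) = 2.95/(9.88/√31) = 1.66
df = n − 1 = 30
Two-sided p-value ≈ 0.107
Since p ≈ 0.107 > α = 0.05, fail to reject H0; the evidence is not statistically significant.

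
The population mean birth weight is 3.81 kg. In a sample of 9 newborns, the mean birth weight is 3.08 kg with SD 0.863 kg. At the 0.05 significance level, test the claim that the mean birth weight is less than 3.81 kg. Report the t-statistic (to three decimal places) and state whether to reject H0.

H0: μ = 3.81; H1: μ < 3.81 (one-sample t-test, left-tailed).
t = (x̄ − μ₀)/(s/√n) = (3.08 − 3.81)/(0.863/√9) = -2.538
df = n − 1 = 8
p-value = P(T ≤ -2.538) ≈ 0.017
Since p ≈ 0.017 < α = 0.05, reject H0; the evidence is statistically significant.

t = -2.538; reject H0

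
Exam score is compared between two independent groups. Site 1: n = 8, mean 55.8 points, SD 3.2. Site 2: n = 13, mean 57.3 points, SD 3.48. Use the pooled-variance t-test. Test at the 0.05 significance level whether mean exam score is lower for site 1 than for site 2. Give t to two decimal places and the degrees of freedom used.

t = -0.99, df = 19

Let group 1 = site 1, group 2 = site 2. H0: μ_1 = μ_2; H1: μ_1 < μ_2 (two-sample pooled-variance t-test, left-tailed).
s_p² = [(8−1)·3.2² + (13−1)·3.48²]/(8+13−2) = 11.4213
t = (55.8 − 57.3)/√[11.4213·(1/8 + 1/13)] = -0.99
df = n₁ + n₂ − 2 = 19
p-value = P(T ≤ -0.99) ≈ 0.168
Since p ≈ 0.168 > α = 0.05, fail to reject H0; the evidence is not statistically significant.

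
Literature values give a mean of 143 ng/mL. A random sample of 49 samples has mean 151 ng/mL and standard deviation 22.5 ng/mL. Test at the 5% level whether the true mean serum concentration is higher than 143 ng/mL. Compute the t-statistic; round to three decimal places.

2.489

H0: μ = 143; H1: μ > 143 (one-sample t-test, right-tailed).
t = (x̄ − μ₀)/(s/√n) = (151 − 143)/(22.5/√49) = 2.489
df = n − 1 = 48
p-value = P(T ≥ 2.489) ≈ 0.008
Since p ≈ 0.008 < α = 0.05, reject H0; the evidence is statistically significant.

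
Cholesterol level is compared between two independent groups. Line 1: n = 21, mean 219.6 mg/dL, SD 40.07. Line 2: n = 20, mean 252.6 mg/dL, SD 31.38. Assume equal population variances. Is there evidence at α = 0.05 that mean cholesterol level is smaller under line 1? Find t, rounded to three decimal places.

-2.926

Let group 1 = line 1, group 2 = line 2. H0: μ_1 = μ_2; H1: μ_1 < μ_2 (two-sample pooled-variance t-test, left-tailed).
s_p² = [(21−1)·40.07² + (20−1)·31.38²]/(21+20−2) = 1303.11
t = (219.6 − 252.6)/√[1303.11·(1/21 + 1/20)] = -2.926
df = n₁ + n₂ − 2 = 39
p-value = P(T ≤ -2.926) ≈ 0.003
Since p ≈ 0.003 < α = 0.05, reject H0; the data support H1.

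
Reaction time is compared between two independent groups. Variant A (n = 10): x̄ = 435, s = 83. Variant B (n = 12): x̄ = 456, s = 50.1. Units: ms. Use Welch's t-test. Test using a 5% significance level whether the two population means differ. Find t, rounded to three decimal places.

-0.701

Let group 1 = variant A, group 2 = variant B. H0: μ_1 = μ_2; H1: μ_1 ≠ μ_2 (Welch's two-sample t-test, two-sided).
t = (x̄_1 − x̄_2)/√(s_1²/n_1 + s_2²/n_2) = (435 − 456)/√(83²/10 + 50.1²/12) = -0.701
Welch–Satterthwaite df ≈ 14.22
Two-sided p-value ≈ 0.495
Since p ≈ 0.495 > α = 0.05, fail to reject H0; the evidence is not statistically significant.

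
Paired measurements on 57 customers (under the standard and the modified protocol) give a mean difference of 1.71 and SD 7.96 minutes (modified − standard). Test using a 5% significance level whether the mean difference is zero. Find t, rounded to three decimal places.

H0: μ_d = 0; H1: μ_d ≠ 0 (paired t-test on the differences, two-sided).
t = d̄/(s_d/√n) = 1.71/(7.96/√57) = 1.622
df = n − 1 = 56
Two-sided p-value ≈ 0.1104
Since p ≈ 0.1104 > α = 0.05, fail to reject H0; the data do not provide sufficient evidence against H0.

1.622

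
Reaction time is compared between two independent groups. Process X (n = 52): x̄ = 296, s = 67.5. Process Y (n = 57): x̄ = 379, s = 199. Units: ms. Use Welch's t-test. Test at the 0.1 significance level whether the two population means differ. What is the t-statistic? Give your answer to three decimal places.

Let group 1 = process X, group 2 = process Y. H0: μ_1 = μ_2; H1: μ_1 ≠ μ_2 (Welch's two-sample t-test, two-sided).
t = (x̄_1 − x̄_2)/√(s_1²/n_1 + s_2²/n_2) = (296 − 379)/√(67.5²/52 + 199²/57) = -2.967
Welch–Satterthwaite df ≈ 69.80
Two-sided p-value ≈ 0.004
Since p ≈ 0.004 < α = 0.1, reject H0; the evidence is statistically significant.

-2.967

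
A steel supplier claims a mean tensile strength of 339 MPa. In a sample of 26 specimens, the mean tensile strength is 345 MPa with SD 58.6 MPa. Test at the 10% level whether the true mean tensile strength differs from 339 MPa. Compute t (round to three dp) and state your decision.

H0: μ = 339; H1: μ ≠ 339 (one-sample t-test, two-sided).
t = (x̄ − μ₀)/(s/√n) = (345 − 339)/(58.6/√26) = 0.522
df = n − 1 = 25
Two-sided p-value ≈ 0.606
Since p ≈ 0.606 > α = 0.1, fail to reject H0; the data do not provide sufficient evidence against H0.

t = 0.522; fail to reject H0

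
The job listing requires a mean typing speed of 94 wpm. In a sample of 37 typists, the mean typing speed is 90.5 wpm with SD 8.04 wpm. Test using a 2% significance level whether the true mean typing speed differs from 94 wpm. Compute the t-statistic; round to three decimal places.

-2.648

H0: μ = 94; H1: μ ≠ 94 (one-sample t-test, two-sided).
t = (x̄ − μ₀)/(s/√n) = (90.5 − 94)/(8.04/√37) = -2.648
df = n − 1 = 36
Two-sided p-value ≈ 0.012
Since p ≈ 0.012 < α = 0.02, reject H0; the evidence is statistically significant.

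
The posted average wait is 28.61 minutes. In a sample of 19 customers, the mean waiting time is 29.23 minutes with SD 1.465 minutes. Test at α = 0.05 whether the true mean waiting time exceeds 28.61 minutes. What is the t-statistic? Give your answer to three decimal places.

H0: μ = 28.61; H1: μ > 28.61 (one-sample t-test, right-tailed).
t = (x̄ − μ₀)/(s/√n) = (29.23 − 28.61)/(1.465/√19) = 1.845
df = n − 1 = 18
p-value = P(T ≥ 1.845) ≈ 0.041
Since p ≈ 0.041 < α = 0.05, reject H0; the data support H1.

1.845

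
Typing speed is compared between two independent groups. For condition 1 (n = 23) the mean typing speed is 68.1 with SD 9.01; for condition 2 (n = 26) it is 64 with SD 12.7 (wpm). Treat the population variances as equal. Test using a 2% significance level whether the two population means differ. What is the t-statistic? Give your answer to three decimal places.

1.287

Let group 1 = condition 1, group 2 = condition 2. H0: μ_1 = μ_2; H1: μ_1 ≠ μ_2 (two-sample pooled-variance t-test, two-sided).
s_p² = [(23−1)·9.01² + (26−1)·12.7²]/(23+26−2) = 123.792
t = (68.1 − 64)/√[123.792·(1/23 + 1/26)] = 1.287
df = n₁ + n₂ − 2 = 47
Two-sided p-value ≈ 0.2043
Since p ≈ 0.2043 > α = 0.02, fail to reject H0; the data do not provide sufficient evidence against H0.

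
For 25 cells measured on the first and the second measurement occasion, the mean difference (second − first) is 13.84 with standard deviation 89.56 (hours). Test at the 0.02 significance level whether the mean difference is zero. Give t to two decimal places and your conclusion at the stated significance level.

H0: μ_d = 0; H1: μ_d ≠ 0 (paired t-test on the differences, two-sided).
t = d̄/(s_d/√n) = 13.84/(89.56/√25) = 0.77
df = n − 1 = 24
Two-sided p-value ≈ 0.447
Since p ≈ 0.447 > α = 0.02, fail to reject H0; the data do not provide sufficient evidence against H0.

t = 0.77; fail to reject H0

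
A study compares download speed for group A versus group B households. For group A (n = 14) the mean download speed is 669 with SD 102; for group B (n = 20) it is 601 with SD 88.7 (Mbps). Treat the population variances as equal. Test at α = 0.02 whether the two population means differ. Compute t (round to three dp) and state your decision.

t = 2.069; fail to reject H0

Let group 1 = group A, group 2 = group B. H0: μ_1 = μ_2; H1: μ_1 ≠ μ_2 (two-sample pooled-variance t-test, two-sided).
s_p² = [(14−1)·102² + (20−1)·88.7²]/(14+20−2) = 8898.07
t = (669 − 601)/√[8898.07·(1/14 + 1/20)] = 2.069
df = n₁ + n₂ − 2 = 32
Two-sided p-value ≈ 0.0467
Since p ≈ 0.0467 > α = 0.02, fail to reject H0; the data do not provide sufficient evidence against H0.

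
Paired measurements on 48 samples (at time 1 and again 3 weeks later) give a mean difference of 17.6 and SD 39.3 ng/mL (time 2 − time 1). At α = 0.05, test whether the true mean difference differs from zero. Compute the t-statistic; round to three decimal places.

H0: μ_d = 0; H1: μ_d ≠ 0 (paired t-test on the differences, two-sided).
t = d̄/(s_d/√n) = 17.6/(39.3/√48) = 3.103
df = n − 1 = 47
Two-sided p-value ≈ 0.0032
Since p ≈ 0.0032 < α = 0.05, reject H0; the evidence is statistically significant.

3.103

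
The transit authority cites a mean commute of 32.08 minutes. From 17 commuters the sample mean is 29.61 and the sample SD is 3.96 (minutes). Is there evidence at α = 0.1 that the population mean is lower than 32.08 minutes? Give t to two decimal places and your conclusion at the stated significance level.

H0: μ = 32.08; H1: μ < 32.08 (one-sample t-test, left-tailed).
t = (x̄ − μ₀)/(s/√n) = (29.61 − 32.08)/(3.96/√17) = -2.57
df = n − 1 = 16
p-value = P(T ≤ -2.57) ≈ 0.010
Since p ≈ 0.010 < α = 0.1, reject H0; the data support H1.

t = -2.57; reject H0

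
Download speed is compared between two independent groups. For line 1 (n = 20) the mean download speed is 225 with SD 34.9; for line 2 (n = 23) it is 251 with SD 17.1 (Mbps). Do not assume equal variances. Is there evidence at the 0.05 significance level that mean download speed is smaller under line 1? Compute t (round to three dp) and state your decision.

Let group 1 = line 1, group 2 = line 2. H0: μ_1 = μ_2; H1: μ_1 < μ_2 (Welch's two-sample t-test, left-tailed).
t = (x̄_1 − x̄_2)/√(s_1²/n_1 + s_2²/n_2) = (225 − 251)/√(34.9²/20 + 17.1²/23) = -3.030
Welch–Satterthwaite df ≈ 26.75
p-value = P(T ≤ -3.030) ≈ 0.003
Since p ≈ 0.003 < α = 0.05, reject H0; the evidence is statistically significant.

t = -3.030; reject H0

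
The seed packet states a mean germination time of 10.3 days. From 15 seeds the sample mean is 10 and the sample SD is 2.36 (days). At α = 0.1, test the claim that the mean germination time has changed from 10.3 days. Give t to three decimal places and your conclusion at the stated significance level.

t = -0.492; fail to reject H0

H0: μ = 10.3; H1: μ ≠ 10.3 (one-sample t-test, two-sided).
t = (x̄ − μ₀)/(s/√n) = (10 − 10.3)/(2.36/√15) = -0.492
df = n − 1 = 14
Two-sided p-value ≈ 0.6301
Since p ≈ 0.6301 > α = 0.1, fail to reject H0; the data do not provide sufficient evidence against H0.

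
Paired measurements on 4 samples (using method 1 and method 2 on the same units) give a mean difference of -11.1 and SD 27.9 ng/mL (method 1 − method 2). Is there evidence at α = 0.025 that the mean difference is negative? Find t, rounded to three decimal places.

H0: μ_d = 0; H1: μ_d < 0 (paired t-test on the differences, left-tailed).
t = d̄/(s_d/√n) = -11.1/(27.9/√4) = -0.796
df = n − 1 = 3
p-value = P(T ≤ -0.796) ≈ 0.242
Since p ≈ 0.242 > α = 0.025, fail to reject H0; the data do not provide sufficient evidence against H0.

-0.796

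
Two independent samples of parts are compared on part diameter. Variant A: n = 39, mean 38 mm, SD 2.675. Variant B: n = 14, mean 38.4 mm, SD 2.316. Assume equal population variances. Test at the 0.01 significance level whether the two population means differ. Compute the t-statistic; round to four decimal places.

-0.4960

Let group 1 = variant A, group 2 = variant B. H0: μ_1 = μ_2; H1: μ_1 ≠ μ_2 (two-sample pooled-variance t-test, two-sided).
s_p² = [(39−1)·2.675² + (14−1)·2.316²]/(39+14−2) = 6.6989
t = (38 − 38.4)/√[6.6989·(1/39 + 1/14)] = -0.4960
df = n₁ + n₂ − 2 = 51
Two-sided p-value ≈ 0.622
Since p ≈ 0.622 > α = 0.01, fail to reject H0; the data do not provide sufficient evidence against H0.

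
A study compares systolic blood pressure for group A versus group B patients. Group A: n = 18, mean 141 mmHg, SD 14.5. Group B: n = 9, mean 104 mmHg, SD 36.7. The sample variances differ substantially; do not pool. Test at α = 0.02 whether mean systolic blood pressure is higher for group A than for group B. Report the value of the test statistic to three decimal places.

2.913

Let group 1 = group A, group 2 = group B. H0: μ_1 = μ_2; H1: μ_1 > μ_2 (Welch's two-sample t-test, right-tailed).
t = (x̄_1 − x̄_2)/√(s_1²/n_1 + s_2²/n_2) = (141 − 104)/√(14.5²/18 + 36.7²/9) = 2.913
Welch–Satterthwaite df ≈ 9.27
p-value = P(T ≥ 2.913) ≈ 0.008
Since p ≈ 0.008 < α = 0.02, reject H0; the evidence is statistically significant.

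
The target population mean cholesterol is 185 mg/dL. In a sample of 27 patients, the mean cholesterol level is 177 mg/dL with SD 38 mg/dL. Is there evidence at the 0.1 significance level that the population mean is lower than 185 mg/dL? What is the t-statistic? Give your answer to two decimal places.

H0: μ = 185; H1: μ < 185 (one-sample t-test, left-tailed).
t = (x̄ − μ₀)/(s/√n) = (177 − 185)/(38/√27) = -1.09
df = n − 1 = 26
p-value = P(T ≤ -1.09) ≈ 0.1420
Since p ≈ 0.1420 > α = 0.1, fail to reject H0; the data do not provide sufficient evidence against H0.

-1.09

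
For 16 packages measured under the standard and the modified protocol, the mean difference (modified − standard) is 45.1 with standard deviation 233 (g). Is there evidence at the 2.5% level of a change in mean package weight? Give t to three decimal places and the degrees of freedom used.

t = 0.774, df = 15

H0: μ_d = 0; H1: μ_d ≠ 0 (paired t-test on the differences, two-sided).
t = d̄/(s_d/√n) = 45.1/(233/√16) = 0.774
df = n − 1 = 15
Two-sided p-value ≈ 0.4508
Since p ≈ 0.4508 > α = 0.025, fail to reject H0; the evidence is not statistically significant.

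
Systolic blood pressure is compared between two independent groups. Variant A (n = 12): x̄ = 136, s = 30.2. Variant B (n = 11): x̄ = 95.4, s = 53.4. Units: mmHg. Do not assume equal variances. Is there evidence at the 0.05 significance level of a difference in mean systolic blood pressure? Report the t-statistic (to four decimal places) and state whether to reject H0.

t = 2.2174; reject H0

Let group 1 = variant A, group 2 = variant B. H0: μ_1 = μ_2; H1: μ_1 ≠ μ_2 (Welch's two-sample t-test, two-sided).
t = (x̄_1 − x̄_2)/√(s_1²/n_1 + s_2²/n_2) = (136 − 95.4)/√(30.2²/12 + 53.4²/11) = 2.2174
Welch–Satterthwaite df ≈ 15.51
Two-sided p-value ≈ 0.042
Since p ≈ 0.042 < α = 0.05, reject H0; the evidence is statistically significant.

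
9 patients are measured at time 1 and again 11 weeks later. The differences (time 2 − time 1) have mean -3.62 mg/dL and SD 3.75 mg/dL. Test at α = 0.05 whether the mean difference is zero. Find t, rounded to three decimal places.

-2.896

H0: μ_d = 0; H1: μ_d ≠ 0 (paired t-test on the differences, two-sided).
t = d̄/(s_d/√n) = -3.62/(3.75/√9) = -2.896
df = n − 1 = 8
Two-sided p-value ≈ 0.0200
Since p ≈ 0.0200 < α = 0.05, reject H0; the evidence is statistically significant.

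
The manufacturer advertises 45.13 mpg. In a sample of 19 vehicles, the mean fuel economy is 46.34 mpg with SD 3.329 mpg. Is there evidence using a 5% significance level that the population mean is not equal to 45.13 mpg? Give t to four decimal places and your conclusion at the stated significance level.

H0: μ = 45.13; H1: μ ≠ 45.13 (one-sample t-test, two-sided).
t = (x̄ − μ₀)/(s/√n) = (46.34 − 45.13)/(3.329/√19) = 1.5843
df = n − 1 = 18
Two-sided p-value ≈ 0.131
Since p ≈ 0.131 > α = 0.05, fail to reject H0; the evidence is not statistically significant.

t = 1.5843; fail to reject H0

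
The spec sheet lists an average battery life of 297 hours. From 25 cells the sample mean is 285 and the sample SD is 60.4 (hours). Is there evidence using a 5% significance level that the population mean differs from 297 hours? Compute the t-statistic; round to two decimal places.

-0.99

H0: μ = 297; H1: μ ≠ 297 (one-sample t-test, two-sided).
t = (x̄ − μ₀)/(s/√n) = (285 − 297)/(60.4/√25) = -0.99
df = n − 1 = 24
Two-sided p-value ≈ 0.330
Since p ≈ 0.330 > α = 0.05, fail to reject H0; the evidence is not statistically significant.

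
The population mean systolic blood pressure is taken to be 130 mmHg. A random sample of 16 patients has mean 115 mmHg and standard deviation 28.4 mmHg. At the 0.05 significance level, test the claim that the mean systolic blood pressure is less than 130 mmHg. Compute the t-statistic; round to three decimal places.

-2.113

H0: μ = 130; H1: μ < 130 (one-sample t-test, left-tailed).
t = (x̄ − μ₀)/(s/√n) = (115 − 130)/(28.4/√16) = -2.113
df = n − 1 = 15
p-value = P(T ≤ -2.113) ≈ 0.0259
Since p ≈ 0.0259 < α = 0.05, reject H0; the data support H1.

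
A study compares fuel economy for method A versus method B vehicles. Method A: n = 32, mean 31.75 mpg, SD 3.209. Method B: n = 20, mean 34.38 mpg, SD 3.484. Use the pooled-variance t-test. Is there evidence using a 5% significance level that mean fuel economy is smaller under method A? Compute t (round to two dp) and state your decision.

t = -2.78; reject H0

Let group 1 = method A, group 2 = method B. H0: μ_1 = μ_2; H1: μ_1 < μ_2 (two-sample pooled-variance t-test, left-tailed).
s_p² = [(32−1)·3.209² + (20−1)·3.484²]/(32+20−2) = 10.9971
t = (31.75 − 34.38)/√[10.9971·(1/32 + 1/20)] = -2.78
df = n₁ + n₂ − 2 = 50
p-value = P(T ≤ -2.78) ≈ 0.0038
Since p ≈ 0.0038 < α = 0.05, reject H0; the data support H1.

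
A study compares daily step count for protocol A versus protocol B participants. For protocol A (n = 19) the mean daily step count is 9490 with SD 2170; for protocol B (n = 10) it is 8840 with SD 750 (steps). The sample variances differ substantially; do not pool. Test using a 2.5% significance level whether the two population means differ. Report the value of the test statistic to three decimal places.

1.179

Let group 1 = protocol A, group 2 = protocol B. H0: μ_1 = μ_2; H1: μ_1 ≠ μ_2 (Welch's two-sample t-test, two-sided).
t = (x̄_1 − x̄_2)/√(s_1²/n_1 + s_2²/n_2) = (9490 − 8840)/√(2170²/19 + 750²/10) = 1.179
Welch–Satterthwaite df ≈ 24.57
Two-sided p-value ≈ 0.2498
Since p ≈ 0.2498 > α = 0.025, fail to reject H0; the data do not provide sufficient evidence against H0.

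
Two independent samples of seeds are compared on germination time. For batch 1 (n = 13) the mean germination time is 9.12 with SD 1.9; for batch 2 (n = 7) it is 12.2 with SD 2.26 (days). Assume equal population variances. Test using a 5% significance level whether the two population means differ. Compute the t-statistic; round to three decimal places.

-3.241

Let group 1 = batch 1, group 2 = batch 2. H0: μ_1 = μ_2; H1: μ_1 ≠ μ_2 (two-sample pooled-variance t-test, two-sided).
s_p² = [(13−1)·1.9² + (7−1)·2.26²]/(13+7−2) = 4.1092
t = (9.12 − 12.2)/√[4.1092·(1/13 + 1/7)] = -3.241
df = n₁ + n₂ − 2 = 18
Two-sided p-value ≈ 0.005
Since p ≈ 0.005 < α = 0.05, reject H0; the data support H1.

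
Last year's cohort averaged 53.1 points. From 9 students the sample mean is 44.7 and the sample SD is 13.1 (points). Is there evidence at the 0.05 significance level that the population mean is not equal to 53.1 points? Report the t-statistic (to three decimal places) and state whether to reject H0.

t = -1.924; fail to reject H0

H0: μ = 53.1; H1: μ ≠ 53.1 (one-sample t-test, two-sided).
t = (x̄ − μ₀)/(s/√n) = (44.7 − 53.1)/(13.1/√9) = -1.924
df = n − 1 = 8
Two-sided p-value ≈ 0.091
Since p ≈ 0.091 > α = 0.05, fail to reject H0; the evidence is not statistically significant.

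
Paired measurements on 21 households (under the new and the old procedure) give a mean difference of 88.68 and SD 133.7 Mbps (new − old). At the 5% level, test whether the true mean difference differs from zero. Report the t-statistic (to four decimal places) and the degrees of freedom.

t = 3.0395, df = 20

H0: μ_d = 0; H1: μ_d ≠ 0 (paired t-test on the differences, two-sided).
t = d̄/(s_d/√n) = 88.68/(133.7/√21) = 3.0395
df = n − 1 = 20
Two-sided p-value ≈ 0.0065
Since p ≈ 0.0065 < α = 0.05, reject H0; the evidence is statistically significant.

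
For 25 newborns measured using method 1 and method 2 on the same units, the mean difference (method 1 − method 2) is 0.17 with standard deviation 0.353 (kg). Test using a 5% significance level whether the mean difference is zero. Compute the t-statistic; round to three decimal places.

H0: μ_d = 0; H1: μ_d ≠ 0 (paired t-test on the differences, two-sided).
t = d̄/(s_d/√n) = 0.17/(0.353/√25) = 2.408
df = n − 1 = 24
Two-sided p-value ≈ 0.0241
Since p ≈ 0.0241 < α = 0.05, reject H0; the evidence is statistically significant.

2.408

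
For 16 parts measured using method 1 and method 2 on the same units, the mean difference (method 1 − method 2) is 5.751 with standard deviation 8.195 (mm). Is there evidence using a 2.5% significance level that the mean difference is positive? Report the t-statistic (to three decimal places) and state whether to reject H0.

t = 2.807; reject H0

H0: μ_d = 0; H1: μ_d > 0 (paired t-test on the differences, right-tailed).
t = d̄/(s_d/√n) = 5.751/(8.195/√16) = 2.807
df = n − 1 = 15
p-value = P(T ≥ 2.807) ≈ 0.0066
Since p ≈ 0.0066 < α = 0.025, reject H0; the evidence is statistically significant.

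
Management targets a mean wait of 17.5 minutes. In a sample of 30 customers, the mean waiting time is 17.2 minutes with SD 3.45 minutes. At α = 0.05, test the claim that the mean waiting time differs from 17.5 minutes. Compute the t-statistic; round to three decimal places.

H0: μ = 17.5; H1: μ ≠ 17.5 (one-sample t-test, two-sided).
t = (x̄ − μ₀)/(s/√n) = (17.2 − 17.5)/(3.45/√30) = -0.476
df = n − 1 = 29
Two-sided p-value ≈ 0.6374
Since p ≈ 0.6374 > α = 0.05, fail to reject H0; the evidence is not statistically significant.

-0.476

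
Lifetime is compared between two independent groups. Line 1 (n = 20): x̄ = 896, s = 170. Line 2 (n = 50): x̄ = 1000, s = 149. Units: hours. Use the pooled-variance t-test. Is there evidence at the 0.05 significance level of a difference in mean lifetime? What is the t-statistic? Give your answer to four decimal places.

-2.5335

Let group 1 = line 1, group 2 = line 2. H0: μ_1 = μ_2; H1: μ_1 ≠ μ_2 (two-sample pooled-variance t-test, two-sided).
s_p² = [(20−1)·170² + (50−1)·149²]/(20+50−2) = 24072.8
t = (896 − 1000)/√[24072.8·(1/20 + 1/50)] = -2.5335
df = n₁ + n₂ − 2 = 68
Two-sided p-value ≈ 0.0136
Since p ≈ 0.0136 < α = 0.05, reject H0; the data support H1.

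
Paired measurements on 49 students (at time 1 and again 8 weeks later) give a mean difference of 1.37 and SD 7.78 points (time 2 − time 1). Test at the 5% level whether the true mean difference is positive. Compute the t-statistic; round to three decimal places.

1.233

H0: μ_d = 0; H1: μ_d > 0 (paired t-test on the differences, right-tailed).
t = d̄/(s_d/√n) = 1.37/(7.78/√49) = 1.233
df = n − 1 = 48
p-value = P(T ≥ 1.233) ≈ 0.112
Since p ≈ 0.112 > α = 0.05, fail to reject H0; the data do not provide sufficient evidence against H0.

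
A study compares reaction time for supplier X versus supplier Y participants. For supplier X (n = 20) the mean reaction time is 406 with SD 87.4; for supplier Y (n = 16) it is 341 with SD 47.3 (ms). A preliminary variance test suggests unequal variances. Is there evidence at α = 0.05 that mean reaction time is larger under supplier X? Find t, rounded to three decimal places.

Let group 1 = supplier X, group 2 = supplier Y. H0: μ_1 = μ_2; H1: μ_1 > μ_2 (Welch's two-sample t-test, right-tailed).
t = (x̄_1 − x̄_2)/√(s_1²/n_1 + s_2²/n_2) = (406 − 341)/√(87.4²/20 + 47.3²/16) = 2.846
Welch–Satterthwaite df ≈ 30.31
p-value = P(T ≥ 2.846) ≈ 0.004
Since p ≈ 0.004 < α = 0.05, reject H0; the evidence is statistically significant.

2.846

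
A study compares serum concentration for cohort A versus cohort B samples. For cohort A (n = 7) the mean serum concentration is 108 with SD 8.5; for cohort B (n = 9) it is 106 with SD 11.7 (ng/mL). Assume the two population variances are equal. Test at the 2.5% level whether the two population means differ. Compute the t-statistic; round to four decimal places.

Let group 1 = cohort A, group 2 = cohort B. H0: μ_1 = μ_2; H1: μ_1 ≠ μ_2 (two-sample pooled-variance t-test, two-sided).
s_p² = [(7−1)·8.5² + (9−1)·11.7²]/(7+9−2) = 109.187
t = (108 − 106)/√[109.187·(1/7 + 1/9)] = 0.3798
df = n₁ + n₂ − 2 = 14
Two-sided p-value ≈ 0.7098
Since p ≈ 0.7098 > α = 0.025, fail to reject H0; the data do not provide sufficient evidence against H0.

0.3798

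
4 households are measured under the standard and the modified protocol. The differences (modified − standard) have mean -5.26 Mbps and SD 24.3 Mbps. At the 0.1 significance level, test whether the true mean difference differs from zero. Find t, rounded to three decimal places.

H0: μ_d = 0; H1: μ_d ≠ 0 (paired t-test on the differences, two-sided).
t = d̄/(s_d/√n) = -5.26/(24.3/√4) = -0.433
df = n − 1 = 3
Two-sided p-value ≈ 0.694
Since p ≈ 0.694 > α = 0.1, fail to reject H0; the evidence is not statistically significant.

-0.433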